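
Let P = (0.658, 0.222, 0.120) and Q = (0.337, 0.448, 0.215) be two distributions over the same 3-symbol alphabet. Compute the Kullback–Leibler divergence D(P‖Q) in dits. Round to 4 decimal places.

0.0931 dits

D(P‖Q) = Σ p·log₁₀(p/q).
  0.658·log₁₀(0.658/0.337) = 0.19121
  0.222·log₁₀(0.222/0.448) = -0.06769
  0.120·log₁₀(0.120/0.215) = -0.03039
D(P‖Q) = 0.0931 dits.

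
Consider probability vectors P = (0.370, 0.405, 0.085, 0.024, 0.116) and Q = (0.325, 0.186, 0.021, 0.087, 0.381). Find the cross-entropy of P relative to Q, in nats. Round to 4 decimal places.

H(P,Q) = −Σ p·ln q.
  −0.370·ln(0.325) = 0.41585
  −0.405·ln(0.186) = 0.68121
  −0.085·ln(0.021) = 0.32837
  −0.024·ln(0.087) = 0.05860
  −0.116·ln(0.381) = 0.11193
H(P,Q) = 1.5960 nats.

1.5960 nats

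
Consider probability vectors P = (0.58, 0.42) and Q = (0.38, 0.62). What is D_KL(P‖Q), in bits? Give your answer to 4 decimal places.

0.1178 bits

D(P‖Q) = Σ p·log₂(p/q).
  0.58·log₂(0.58/0.38) = 0.35383
  0.42·log₂(0.42/0.62) = -0.23599
D(P‖Q) = 0.1178 bits.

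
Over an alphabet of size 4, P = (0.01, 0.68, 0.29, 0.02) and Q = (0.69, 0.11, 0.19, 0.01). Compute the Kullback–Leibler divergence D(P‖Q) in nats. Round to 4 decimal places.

1.3328 nats

D(P‖Q) = Σ p·ln(p/q).
  0.01·ln(0.01/0.69) = -0.04234
  0.68·ln(0.68/0.11) = 1.23870
  0.29·ln(0.29/0.19) = 0.12263
  0.02·ln(0.02/0.01) = 0.01386
D(P‖Q) = 1.3328 nats.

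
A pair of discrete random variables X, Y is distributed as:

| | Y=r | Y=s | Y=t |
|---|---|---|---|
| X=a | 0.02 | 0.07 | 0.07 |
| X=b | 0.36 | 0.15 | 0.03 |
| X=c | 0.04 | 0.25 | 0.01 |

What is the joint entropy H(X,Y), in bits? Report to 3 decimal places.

H(X,Y) = −Σ p(x,y)·log₂ p(x,y) over all 9 cells.
  cell (a,r): −0.02·log₂0.02 = 0.1129
  cell (a,s): −0.07·log₂0.07 = 0.2686
  cell (a,t): −0.07·log₂0.07 = 0.2686
  cell (b,r): −0.36·log₂0.36 = 0.5306
  cell (b,s): −0.15·log₂0.15 = 0.4105
  cell (b,t): −0.03·log₂0.03 = 0.1518
  cell (c,r): −0.04·log₂0.04 = 0.1858
  cell (c,s): −0.25·log₂0.25 = 0.5000
  cell (c,t): −0.01·log₂0.01 = 0.0664
Sum = 2.495 bits.

2.495 bits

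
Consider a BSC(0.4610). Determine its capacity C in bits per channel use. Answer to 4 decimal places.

0.0044 bits

Binary symmetric channel: C = 1 − h₂(ε) where h₂ is the binary entropy function.
h₂(0.4610) = −0.4610·log₂0.4610 − 0.5390·log₂0.5390 = 0.9956.
C = 1 − 0.9956 = 0.0044 bits per channel use.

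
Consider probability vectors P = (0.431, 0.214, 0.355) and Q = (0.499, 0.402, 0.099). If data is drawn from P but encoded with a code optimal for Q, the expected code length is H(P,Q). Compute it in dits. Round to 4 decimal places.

H(P,Q) = −Σ p·log₁₀ q.
  −0.431·log₁₀(0.499) = 0.13012
  −0.214·log₁₀(0.402) = 0.08470
  −0.355·log₁₀(0.099) = 0.35655
H(P,Q) = 0.5714 dits.

0.5714 dits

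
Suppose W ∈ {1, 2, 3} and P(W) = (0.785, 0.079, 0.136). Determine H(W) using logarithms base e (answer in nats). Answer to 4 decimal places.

H(W) = −Σ p·ln p.
  −(0.785)·ln(0.785) = 0.19003
  −(0.079)·ln(0.079) = 0.20053
  −(0.136)·ln(0.136) = 0.27133
Sum: 0.19003 + 0.20053 + 0.27133 = 0.6619 nats.

0.6619 nats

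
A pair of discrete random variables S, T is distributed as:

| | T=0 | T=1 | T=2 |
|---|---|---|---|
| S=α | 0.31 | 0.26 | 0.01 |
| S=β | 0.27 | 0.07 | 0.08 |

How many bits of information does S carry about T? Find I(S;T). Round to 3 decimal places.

0.112 bits

Marginals: p(S) = (0.5800, 0.4200), p(T) = (0.5800, 0.3300, 0.0900).
I(S;T) = Σ p(x,y)·log₂[p(x,y)/(p(x)p(y))].
  (α,0): 0.31·log₂(0.9215) = -0.0366
  (α,1): 0.26·log₂(1.3584) = 0.1149
  (α,2): 0.01·log₂(0.1916) = -0.0238
  (β,0): 0.27·log₂(1.1084) = 0.0401
  (β,1): 0.07·log₂(0.5051) = -0.0690
  (β,2): 0.08·log₂(2.1164) = 0.0865
Sum = 0.112 bits.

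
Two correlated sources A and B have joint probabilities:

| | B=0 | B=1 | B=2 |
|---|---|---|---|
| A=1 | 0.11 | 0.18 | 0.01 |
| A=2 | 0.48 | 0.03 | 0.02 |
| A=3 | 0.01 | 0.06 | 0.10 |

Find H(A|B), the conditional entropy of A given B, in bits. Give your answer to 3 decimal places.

0.942 bits

Chain rule: H(A|B) = H(A,B) − H(B).
Marginals: p(A) = (0.3000, 0.5300, 0.1700), p(B) = (0.6000, 0.2700, 0.1300).
H(A,B) = 2.2771 bits; H(B) = 1.3348 bits.
H(A|B) = 2.2771 − 1.3348 = 0.942 bits.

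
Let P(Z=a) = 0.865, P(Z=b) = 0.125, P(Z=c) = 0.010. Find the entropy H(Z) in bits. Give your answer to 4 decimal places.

H(Z) = −Σ p·log₂ p.
  −(0.865)·log₂(0.865) = 0.18098
  −(0.125)·log₂(0.125) = 0.37500
  −(0.010)·log₂(0.010) = 0.06644
Sum: 0.18098 + 0.37500 + 0.06644 = 0.6224 bits.

0.6224 bits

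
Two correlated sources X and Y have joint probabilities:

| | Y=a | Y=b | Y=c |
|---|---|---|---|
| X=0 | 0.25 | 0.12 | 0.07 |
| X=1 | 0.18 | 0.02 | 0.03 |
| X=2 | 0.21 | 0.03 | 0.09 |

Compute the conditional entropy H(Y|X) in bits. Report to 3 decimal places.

1.246 bits

Marginals: p(X) = (0.4400, 0.2300, 0.3300), p(Y) = (0.6400, 0.1700, 0.1900).
H(Y|X) = Σ p(X) · H(Y|X=·).
  X=0: p=0.4400, H(Y|X=0) = 1.3965
  X=1: p=0.2300, H(Y|X=1) = 0.9665
  X=2: p=0.3300, H(Y|X=2) = 1.2407
Weighted sum = 1.246 bits.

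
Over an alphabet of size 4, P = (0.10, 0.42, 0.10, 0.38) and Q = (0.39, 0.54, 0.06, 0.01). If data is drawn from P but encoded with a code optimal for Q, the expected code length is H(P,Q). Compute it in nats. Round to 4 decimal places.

2.3843 nats

H(P,Q) = −Σ p·ln q.
  −0.10·ln(0.39) = 0.09416
  −0.42·ln(0.54) = 0.25880
  −0.10·ln(0.06) = 0.28134
  −0.38·ln(0.01) = 1.74996
H(P,Q) = 2.3843 nats.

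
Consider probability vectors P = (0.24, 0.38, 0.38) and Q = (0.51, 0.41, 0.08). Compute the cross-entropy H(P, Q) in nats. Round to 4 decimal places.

1.4602 nats

H(P,Q) = −Σ p·ln q.
  −0.24·ln(0.51) = 0.16160
  −0.38·ln(0.41) = 0.33881
  −0.38·ln(0.08) = 0.95978
H(P,Q) = 1.4602 nats.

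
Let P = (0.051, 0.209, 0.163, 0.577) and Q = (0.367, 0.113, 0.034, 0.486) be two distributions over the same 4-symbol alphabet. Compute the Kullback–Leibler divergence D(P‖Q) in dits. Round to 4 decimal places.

D(P‖Q) = Σ p·log₁₀(p/q).
  0.051·log₁₀(0.051/0.367) = -0.04371
  0.209·log₁₀(0.209/0.113) = 0.05582
  0.163·log₁₀(0.163/0.034) = 0.11096
  0.577·log₁₀(0.577/0.486) = 0.04301
D(P‖Q) = 0.1661 dits.

0.1661 dits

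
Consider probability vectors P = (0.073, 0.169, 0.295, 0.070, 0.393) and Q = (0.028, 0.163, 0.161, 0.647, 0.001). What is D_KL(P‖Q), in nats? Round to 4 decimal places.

2.4467 nats

D(P‖Q) = Σ p·ln(p/q).
  0.073·ln(0.073/0.028) = 0.06995
  0.169·ln(0.169/0.163) = 0.00611
  0.295·ln(0.295/0.161) = 0.17864
  0.070·ln(0.070/0.647) = -0.15567
  0.393·ln(0.393/0.001) = 2.34771
D(P‖Q) = 2.4467 nats.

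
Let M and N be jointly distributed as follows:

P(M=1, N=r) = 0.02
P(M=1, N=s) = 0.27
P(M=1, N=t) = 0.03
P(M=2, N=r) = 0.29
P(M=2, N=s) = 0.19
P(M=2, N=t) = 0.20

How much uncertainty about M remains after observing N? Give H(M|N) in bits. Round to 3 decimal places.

Chain rule: H(M|N) = H(M,N) − H(N).
Marginals: p(M) = (0.3200, 0.6800), p(N) = (0.3100, 0.4600, 0.2300).
H(M,N) = 2.2122 bits; H(N) = 1.5268 bits.
H(M|N) = 2.2122 − 1.5268 = 0.685 bits.

0.685 bits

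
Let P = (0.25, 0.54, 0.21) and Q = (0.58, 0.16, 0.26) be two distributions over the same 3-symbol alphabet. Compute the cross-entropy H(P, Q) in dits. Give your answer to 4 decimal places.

0.6118 dits

H(P,Q) = −Σ p·log₁₀ q.
  −0.25·log₁₀(0.58) = 0.05914
  −0.54·log₁₀(0.16) = 0.42978
  −0.21·log₁₀(0.26) = 0.12286
H(P,Q) = 0.6118 dits.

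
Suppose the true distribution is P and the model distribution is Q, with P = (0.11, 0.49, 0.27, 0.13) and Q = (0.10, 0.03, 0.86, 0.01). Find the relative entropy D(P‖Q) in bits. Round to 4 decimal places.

2.0195 bits

D(P‖Q) = Σ p·log₂(p/q).
  0.11·log₂(0.11/0.10) = 0.01513
  0.49·log₂(0.49/0.03) = 1.97458
  0.27·log₂(0.27/0.86) = -0.45127
  0.13·log₂(0.13/0.01) = 0.48106
D(P‖Q) = 2.0195 bits.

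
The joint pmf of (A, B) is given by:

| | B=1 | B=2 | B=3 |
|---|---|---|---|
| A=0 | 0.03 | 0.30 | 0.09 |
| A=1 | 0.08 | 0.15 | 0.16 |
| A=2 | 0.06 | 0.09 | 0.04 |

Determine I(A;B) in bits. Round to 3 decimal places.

0.091 bits

Marginals: p(A) = (0.4200, 0.3900, 0.1900), p(B) = (0.1700, 0.5400, 0.2900).
I(A;B) = Σ p(x,y)·log₂[p(x,y)/(p(x)p(y))].
  (0,1): 0.03·log₂(0.4202) = -0.0375
  (0,2): 0.30·log₂(1.3228) = 0.1211
  (0,3): 0.09·log₂(0.7389) = -0.0393
  (1,1): 0.08·log₂(1.2066) = 0.0217
  (1,2): 0.15·log₂(0.7123) = -0.0734
  (1,3): 0.16·log₂(1.4147) = 0.0801
  (2,1): 0.06·log₂(1.8576) = 0.0536
  (2,2): 0.09·log₂(0.8772) = -0.0170
  (2,3): 0.04·log₂(0.7260) = -0.0185
Sum = 0.091 bits.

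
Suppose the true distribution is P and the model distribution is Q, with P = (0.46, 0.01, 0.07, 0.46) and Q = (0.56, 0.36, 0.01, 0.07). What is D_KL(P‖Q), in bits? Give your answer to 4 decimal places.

D(P‖Q) = Σ p·log₂(p/q).
  0.46·log₂(0.46/0.56) = -0.13054
  0.01·log₂(0.01/0.36) = -0.05170
  0.07·log₂(0.07/0.01) = 0.19651
  0.46·log₂(0.46/0.07) = 1.24946
D(P‖Q) = 1.2637 bits.

1.2637 bits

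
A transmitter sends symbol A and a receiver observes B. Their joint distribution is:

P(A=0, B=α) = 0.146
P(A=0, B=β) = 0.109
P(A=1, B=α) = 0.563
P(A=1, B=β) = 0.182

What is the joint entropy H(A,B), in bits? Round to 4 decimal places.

H(A,B) = −Σ p(x,y)·log₂ p(x,y) over all 4 cells.
  cell (0,α): −0.146·log₂0.146 = 0.40529
  cell (0,β): −0.109·log₂0.109 = 0.34854
  cell (1,α): −0.563·log₂0.563 = 0.46661
  cell (1,β): −0.182·log₂0.182 = 0.44735
Sum = 1.6678 bits.

1.6678 bits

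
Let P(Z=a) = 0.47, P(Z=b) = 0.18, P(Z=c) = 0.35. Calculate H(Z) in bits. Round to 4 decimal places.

1.4874 bits

H(Z) = −Σ p·log₂ p.
  −(0.47)·log₂(0.47) = 0.51196
  −(0.18)·log₂(0.18) = 0.44531
  −(0.35)·log₂(0.35) = 0.53010
Sum: 0.51196 + 0.44531 + 0.53010 = 1.4874 bits.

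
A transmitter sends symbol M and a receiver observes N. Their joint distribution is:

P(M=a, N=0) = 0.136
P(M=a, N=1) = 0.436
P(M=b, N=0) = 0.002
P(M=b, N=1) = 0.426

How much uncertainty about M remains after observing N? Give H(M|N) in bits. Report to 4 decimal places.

0.8770 bits

Marginals: p(M) = (0.5720, 0.4280), p(N) = (0.1380, 0.8620).
H(M|N) = Σ p(N) · H(M|N=·).
  N=0: p=0.1380, H(M|N=0) = 0.1093
  N=1: p=0.8620, H(M|N=1) = 0.9999
Weighted sum = 0.8770 bits.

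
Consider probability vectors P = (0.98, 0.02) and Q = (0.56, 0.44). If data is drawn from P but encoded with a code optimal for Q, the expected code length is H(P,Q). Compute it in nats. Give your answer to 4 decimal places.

H(P,Q) = −Σ p·ln q.
  −0.98·ln(0.56) = 0.56822
  −0.02·ln(0.44) = 0.01642
H(P,Q) = 0.5846 nats.

0.5846 nats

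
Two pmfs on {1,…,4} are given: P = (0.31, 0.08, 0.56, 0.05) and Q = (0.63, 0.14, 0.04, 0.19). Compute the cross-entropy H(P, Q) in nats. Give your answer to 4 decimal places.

2.1861 nats

H(P,Q) = −Σ p·ln q.
  −0.31·ln(0.63) = 0.14323
  −0.08·ln(0.14) = 0.15729
  −0.56·ln(0.04) = 1.80257
  −0.05·ln(0.19) = 0.08304
H(P,Q) = 2.1861 nats.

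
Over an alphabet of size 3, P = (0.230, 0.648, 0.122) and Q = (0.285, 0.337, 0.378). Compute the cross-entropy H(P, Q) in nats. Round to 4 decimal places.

H(P,Q) = −Σ p·ln q.
  −0.230·ln(0.285) = 0.28871
  −0.648·ln(0.337) = 0.70481
  −0.122·ln(0.378) = 0.11869
H(P,Q) = 1.1122 nats.

1.1122 nats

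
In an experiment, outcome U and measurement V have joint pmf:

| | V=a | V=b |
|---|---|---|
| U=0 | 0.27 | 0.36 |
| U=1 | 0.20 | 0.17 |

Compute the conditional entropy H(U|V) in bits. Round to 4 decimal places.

0.9422 bits

Chain rule: H(U|V) = H(U,V) − H(V).
Marginals: p(U) = (0.6300, 0.3700), p(V) = (0.4700, 0.5300).
H(U,V) = 1.9396 bits; H(V) = 0.9974 bits.
H(U|V) = 1.9396 − 0.9974 = 0.9422 bits.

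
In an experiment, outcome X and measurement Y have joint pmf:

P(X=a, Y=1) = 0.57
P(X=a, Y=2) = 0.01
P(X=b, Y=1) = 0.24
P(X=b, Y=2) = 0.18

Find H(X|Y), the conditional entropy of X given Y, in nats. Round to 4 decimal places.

0.5314 nats

Chain rule: H(X|Y) = H(X,Y) − H(Y).
Marginals: p(X) = (0.5800, 0.4200), p(Y) = (0.8100, 0.1900).
H(X,Y) = 1.0176 nats; H(Y) = 0.4862 nats.
H(X|Y) = 1.0176 − 0.4862 = 0.5314 nats.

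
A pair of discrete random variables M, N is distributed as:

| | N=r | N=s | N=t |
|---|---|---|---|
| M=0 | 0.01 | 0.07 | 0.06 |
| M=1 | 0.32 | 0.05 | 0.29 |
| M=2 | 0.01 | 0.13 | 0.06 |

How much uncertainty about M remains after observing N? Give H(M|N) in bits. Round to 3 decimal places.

0.975 bits

Marginals: p(M) = (0.1400, 0.6600, 0.2000), p(N) = (0.3400, 0.2500, 0.4100).
H(M|N) = Σ p(N) · H(M|N=·).
  N=r: p=0.3400, H(M|N=r) = 0.3816
  N=s: p=0.2500, H(M|N=s) = 1.4692
  N=t: p=0.4100, H(M|N=t) = 1.1648
Weighted sum = 0.975 bits.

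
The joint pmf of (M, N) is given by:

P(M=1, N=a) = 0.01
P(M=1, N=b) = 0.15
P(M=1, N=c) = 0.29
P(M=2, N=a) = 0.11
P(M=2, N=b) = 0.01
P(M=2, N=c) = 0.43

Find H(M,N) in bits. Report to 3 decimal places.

1.935 bits

H(M,N) = −Σ p(x,y)·log₂ p(x,y) over all 6 cells.
  cell (1,a): −0.01·log₂0.01 = 0.0664
  cell (1,b): −0.15·log₂0.15 = 0.4105
  cell (1,c): −0.29·log₂0.29 = 0.5179
  cell (2,a): −0.11·log₂0.11 = 0.3503
  cell (2,b): −0.01·log₂0.01 = 0.0664
  cell (2,c): −0.43·log₂0.43 = 0.5236
Sum = 1.935 bits.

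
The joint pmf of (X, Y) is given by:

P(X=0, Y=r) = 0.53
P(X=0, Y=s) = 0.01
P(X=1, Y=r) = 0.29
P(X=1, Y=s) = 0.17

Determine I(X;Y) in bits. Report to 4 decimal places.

Marginals: p(X) = (0.5400, 0.4600), p(Y) = (0.8200, 0.1800).
I(X;Y) = H(X) + H(Y) − H(X,Y).
H(X) = 0.9954, H(Y) = 0.6801, H(X,Y) = 1.5044.
I(X;Y) = 0.9954 + 0.6801 − 1.5044 = 0.1711 bits.

0.1711 bits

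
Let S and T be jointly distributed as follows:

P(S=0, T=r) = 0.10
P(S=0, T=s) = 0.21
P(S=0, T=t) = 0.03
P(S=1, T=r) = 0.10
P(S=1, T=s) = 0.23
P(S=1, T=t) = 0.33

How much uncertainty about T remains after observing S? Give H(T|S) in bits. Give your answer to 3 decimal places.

1.380 bits

Marginals: p(S) = (0.3400, 0.6600), p(T) = (0.2000, 0.4400, 0.3600).
H(T|S) = Σ p(S) · H(T|S=·).
  S=0: p=0.3400, H(T|S=0) = 1.2577
  S=1: p=0.6600, H(T|S=1) = 1.4425
Weighted sum = 1.380 bits.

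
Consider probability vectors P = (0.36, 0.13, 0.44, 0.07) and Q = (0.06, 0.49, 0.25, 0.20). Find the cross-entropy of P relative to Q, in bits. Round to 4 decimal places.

2.6375 bits

H(P,Q) = −Σ p·log₂ q.
  −0.36·log₂(0.06) = 1.46120
  −0.13·log₂(0.49) = 0.13379
  −0.44·log₂(0.25) = 0.88000
  −0.07·log₂(0.20) = 0.16253
H(P,Q) = 2.6375 bits.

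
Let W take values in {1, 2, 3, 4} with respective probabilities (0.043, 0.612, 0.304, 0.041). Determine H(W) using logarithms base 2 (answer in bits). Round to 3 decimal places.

1.340 bits

H(W) = −Σ p·log₂ p.
  −(0.043)·log₂(0.043) = 0.1952
  −(0.612)·log₂(0.612) = 0.4335
  −(0.304)·log₂(0.304) = 0.5222
  −(0.041)·log₂(0.041) = 0.1889
Sum: 0.1952 + 0.4335 + 0.5222 + 0.1889 = 1.340 bits.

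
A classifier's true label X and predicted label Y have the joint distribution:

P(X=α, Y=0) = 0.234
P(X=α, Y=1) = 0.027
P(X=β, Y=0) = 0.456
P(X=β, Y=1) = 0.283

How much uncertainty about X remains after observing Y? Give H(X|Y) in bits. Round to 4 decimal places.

Marginals: p(X) = (0.2610, 0.7390), p(Y) = (0.6900, 0.3100).
H(X|Y) = Σ p(Y) · H(X|Y=·).
  Y=0: p=0.6900, H(X|Y=0) = 0.9240
  Y=1: p=0.3100, H(X|Y=1) = 0.4267
Weighted sum = 0.7698 bits.

0.7698 bits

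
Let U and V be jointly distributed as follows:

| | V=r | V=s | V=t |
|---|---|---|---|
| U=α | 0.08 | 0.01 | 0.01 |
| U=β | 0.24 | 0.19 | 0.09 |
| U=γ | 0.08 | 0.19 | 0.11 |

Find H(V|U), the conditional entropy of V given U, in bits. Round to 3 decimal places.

1.430 bits

Marginals: p(U) = (0.1000, 0.5200, 0.3800), p(V) = (0.4000, 0.3900, 0.2100).
H(V|U) = Σ p(U) · H(V|U=·).
  U=α: p=0.1000, H(V|U=α) = 0.9219
  U=β: p=0.5200, H(V|U=β) = 1.4835
  U=γ: p=0.3800, H(V|U=γ) = 1.4910
Weighted sum = 1.430 bits.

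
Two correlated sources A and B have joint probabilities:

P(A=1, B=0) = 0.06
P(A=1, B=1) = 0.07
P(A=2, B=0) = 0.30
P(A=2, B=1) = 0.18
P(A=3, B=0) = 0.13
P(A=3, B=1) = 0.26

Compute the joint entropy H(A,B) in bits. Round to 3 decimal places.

2.366 bits

H(A,B) = −Σ p(x,y)·log₂ p(x,y) over all 6 cells.
  cell (1,0): −0.06·log₂0.06 = 0.2435
  cell (1,1): −0.07·log₂0.07 = 0.2686
  cell (2,0): −0.30·log₂0.30 = 0.5211
  cell (2,1): −0.18·log₂0.18 = 0.4453
  cell (3,0): −0.13·log₂0.13 = 0.3826
  cell (3,1): −0.26·log₂0.26 = 0.5053
Sum = 2.366 bits.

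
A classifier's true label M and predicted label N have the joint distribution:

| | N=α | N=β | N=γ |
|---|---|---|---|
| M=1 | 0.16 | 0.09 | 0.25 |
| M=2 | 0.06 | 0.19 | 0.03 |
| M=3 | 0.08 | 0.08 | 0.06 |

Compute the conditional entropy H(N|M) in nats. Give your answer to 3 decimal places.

Marginals: p(M) = (0.5000, 0.2800, 0.2200), p(N) = (0.3000, 0.3600, 0.3400).
H(N|M) = Σ p(M) · H(N|M=·).
  M=1: p=0.5000, H(N|M=1) = 1.0199
  M=2: p=0.2800, H(N|M=2) = 0.8325
  M=3: p=0.2200, H(N|M=3) = 1.0901
Weighted sum = 0.983 nats.

0.983 nats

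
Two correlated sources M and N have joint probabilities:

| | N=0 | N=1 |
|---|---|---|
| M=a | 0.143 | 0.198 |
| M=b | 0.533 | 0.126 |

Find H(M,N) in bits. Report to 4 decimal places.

1.7243 bits

H(M,N) = −Σ p(x,y)·log₂ p(x,y) over all 4 cells.
  cell (a,0): −0.143·log₂0.143 = 0.40125
  cell (a,1): −0.198·log₂0.198 = 0.46261
  cell (b,0): −0.533·log₂0.533 = 0.48385
  cell (b,1): −0.126·log₂0.126 = 0.37655
Sum = 1.7243 bits.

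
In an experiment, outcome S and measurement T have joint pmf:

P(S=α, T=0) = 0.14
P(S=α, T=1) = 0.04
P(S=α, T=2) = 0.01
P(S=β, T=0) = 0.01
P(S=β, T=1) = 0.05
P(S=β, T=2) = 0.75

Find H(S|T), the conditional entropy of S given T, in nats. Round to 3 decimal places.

0.152 nats

Chain rule: H(S|T) = H(S,T) − H(T).
Marginals: p(S) = (0.1900, 0.8100), p(T) = (0.1500, 0.0900, 0.7600).
H(S,T) = 0.8617 nats; H(T) = 0.7099 nats.
H(S|T) = 0.8617 − 0.7099 = 0.152 nats.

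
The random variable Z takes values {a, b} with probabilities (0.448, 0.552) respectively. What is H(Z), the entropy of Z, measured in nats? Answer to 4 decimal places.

0.6877 nats

H(Z) = −Σ p·ln p.
  −(0.448)·ln(0.448) = 0.35973
  −(0.552)·ln(0.552) = 0.32800
Sum: 0.35973 + 0.32800 = 0.6877 nats.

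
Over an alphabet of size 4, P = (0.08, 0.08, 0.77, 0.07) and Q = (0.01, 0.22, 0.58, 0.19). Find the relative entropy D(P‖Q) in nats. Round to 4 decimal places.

D(P‖Q) = Σ p·ln(p/q).
  0.08·ln(0.08/0.01) = 0.16636
  0.08·ln(0.08/0.22) = -0.08093
  0.77·ln(0.77/0.58) = 0.21819
  0.07·ln(0.07/0.19) = -0.06990
D(P‖Q) = 0.2337 nats.

0.2337 nats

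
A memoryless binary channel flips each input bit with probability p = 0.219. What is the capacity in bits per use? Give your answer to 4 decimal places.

0.2417 bits

Binary symmetric channel: C = 1 − h₂(ε) where h₂ is the binary entropy function.
h₂(0.219) = −0.219·log₂0.219 − 0.781·log₂0.781 = 0.7583.
C = 1 − 0.7583 = 0.2417 bits per channel use.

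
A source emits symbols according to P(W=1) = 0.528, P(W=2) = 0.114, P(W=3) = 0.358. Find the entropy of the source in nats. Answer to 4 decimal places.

0.9525 nats

H(W) = −Σ p·ln p.
  −(0.528)·ln(0.528) = 0.33721
  −(0.114)·ln(0.114) = 0.24756
  −(0.358)·ln(0.358) = 0.36775
Sum: 0.33721 + 0.24756 + 0.36775 = 0.9525 nats.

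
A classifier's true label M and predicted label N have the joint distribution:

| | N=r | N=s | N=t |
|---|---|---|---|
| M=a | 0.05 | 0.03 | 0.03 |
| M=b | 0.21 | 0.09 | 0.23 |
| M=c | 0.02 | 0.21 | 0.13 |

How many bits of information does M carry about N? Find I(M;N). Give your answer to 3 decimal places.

0.177 bits

Marginals: p(M) = (0.1100, 0.5300, 0.3600), p(N) = (0.2800, 0.3300, 0.3900).
I(M;N) = H(M) + H(N) − H(M,N).
H(M) = 1.3663, H(N) = 1.5718, H(M,N) = 2.7611.
I(M;N) = 1.3663 + 1.5718 − 2.7611 = 0.177 bits.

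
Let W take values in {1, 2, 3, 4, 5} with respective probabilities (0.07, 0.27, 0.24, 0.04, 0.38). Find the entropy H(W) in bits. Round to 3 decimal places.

H(W) = −Σ p·log₂ p.
  −(0.07)·log₂(0.07) = 0.2686
  −(0.27)·log₂(0.27) = 0.5100
  −(0.24)·log₂(0.24) = 0.4941
  −(0.04)·log₂(0.04) = 0.1858
  −(0.38)·log₂(0.38) = 0.5305
Sum: 0.2686 + 0.5100 + 0.4941 + 0.1858 + 0.5305 = 1.989 bits.

1.989 bits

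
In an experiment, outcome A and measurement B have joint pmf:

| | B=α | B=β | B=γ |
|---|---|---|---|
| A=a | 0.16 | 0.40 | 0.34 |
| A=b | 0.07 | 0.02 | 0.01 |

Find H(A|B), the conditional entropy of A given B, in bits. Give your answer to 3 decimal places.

0.385 bits

Chain rule: H(A|B) = H(A,B) − H(B).
Marginals: p(A) = (0.9000, 0.1000), p(B) = (0.2300, 0.4200, 0.3500).
H(A,B) = 1.9288 bits; H(B) = 1.5434 bits.
H(A|B) = 1.9288 − 1.5434 = 0.385 bits.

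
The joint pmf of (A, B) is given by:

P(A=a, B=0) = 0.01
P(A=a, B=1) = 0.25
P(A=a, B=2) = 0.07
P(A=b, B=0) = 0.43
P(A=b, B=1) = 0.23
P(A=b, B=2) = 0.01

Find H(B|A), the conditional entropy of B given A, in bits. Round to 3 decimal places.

0.998 bits

Chain rule: H(B|A) = H(A,B) − H(A).
Marginals: p(A) = (0.3300, 0.6700), p(B) = (0.4400, 0.4800, 0.0800).
H(A,B) = 1.9127 bits; H(A) = 0.9149 bits.
H(B|A) = 1.9127 − 0.9149 = 0.998 bits.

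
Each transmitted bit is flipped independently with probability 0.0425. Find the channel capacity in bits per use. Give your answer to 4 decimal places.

Binary symmetric channel: C = 1 − h₂(ε) where h₂ is the binary entropy function.
h₂(0.0425) = −0.0425·log₂0.0425 − 0.9575·log₂0.9575 = 0.2536.
C = 1 − 0.2536 = 0.7464 bits per channel use.

0.7464 bits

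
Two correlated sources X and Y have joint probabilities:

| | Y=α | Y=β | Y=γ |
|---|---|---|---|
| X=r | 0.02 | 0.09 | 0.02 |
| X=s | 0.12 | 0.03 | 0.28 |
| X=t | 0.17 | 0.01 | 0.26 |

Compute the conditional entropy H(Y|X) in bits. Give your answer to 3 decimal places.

1.150 bits

Marginals: p(X) = (0.1300, 0.4300, 0.4400), p(Y) = (0.3100, 0.1300, 0.5600).
H(Y|X) = Σ p(X) · H(Y|X=·).
  X=r: p=0.1300, H(Y|X=r) = 1.1982
  X=s: p=0.4300, H(Y|X=s) = 1.1849
  X=t: p=0.4400, H(Y|X=t) = 1.1027
Weighted sum = 1.150 bits.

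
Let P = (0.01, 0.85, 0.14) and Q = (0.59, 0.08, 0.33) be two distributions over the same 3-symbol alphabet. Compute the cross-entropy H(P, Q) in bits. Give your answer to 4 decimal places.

3.3288 bits

H(P,Q) = −Σ p·log₂ q.
  −0.01·log₂(0.59) = 0.00761
  −0.85·log₂(0.08) = 3.09728
  −0.14·log₂(0.33) = 0.22392
H(P,Q) = 3.3288 bits.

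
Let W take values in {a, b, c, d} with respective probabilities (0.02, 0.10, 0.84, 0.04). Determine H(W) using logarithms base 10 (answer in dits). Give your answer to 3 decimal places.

0.254 dits

H(W) = −Σ p·log₁₀ p.
  −(0.02)·log₁₀(0.02) = 0.0340
  −(0.10)·log₁₀(0.10) = 0.1000
  −(0.84)·log₁₀(0.84) = 0.0636
  −(0.04)·log₁₀(0.04) = 0.0559
Sum: 0.0340 + 0.1000 + 0.0636 + 0.0559 = 0.254 dits.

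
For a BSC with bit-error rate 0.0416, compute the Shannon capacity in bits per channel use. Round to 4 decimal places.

Binary symmetric channel: C = 1 − h₂(ε) where h₂ is the binary entropy function.
h₂(0.0416) = −0.0416·log₂0.0416 − 0.9584·log₂0.9584 = 0.2496.
C = 1 − 0.2496 = 0.7504 bits per channel use.

0.7504 bits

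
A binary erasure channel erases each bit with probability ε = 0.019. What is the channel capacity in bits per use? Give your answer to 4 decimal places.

0.9810 bits

Binary erasure channel: capacity C = 1 − ε.
C = 1 − 0.019 = 0.9810 bits per channel use.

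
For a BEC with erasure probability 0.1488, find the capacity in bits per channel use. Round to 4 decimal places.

0.8512 bits

Binary erasure channel: capacity C = 1 − ε.
C = 1 − 0.1488 = 0.8512 bits per channel use.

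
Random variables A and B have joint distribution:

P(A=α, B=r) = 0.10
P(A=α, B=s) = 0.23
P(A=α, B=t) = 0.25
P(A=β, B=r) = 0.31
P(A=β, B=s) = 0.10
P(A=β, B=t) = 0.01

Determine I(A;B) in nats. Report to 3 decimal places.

Marginals: p(A) = (0.5800, 0.4200), p(B) = (0.4100, 0.3300, 0.2600).
I(A;B) = Σ p(x,y)·ln[p(x,y)/(p(x)p(y))].
  (α,r): 0.10·ln(0.4205) = -0.0866
  (α,s): 0.23·ln(1.2017) = 0.0423
  (α,t): 0.25·ln(1.6578) = 0.1264
  (β,r): 0.31·ln(1.8002) = 0.1823
  (β,s): 0.10·ln(0.7215) = -0.0326
  (β,t): 0.01·ln(0.0916) = -0.0239
Sum = 0.208 nats.

0.208 nats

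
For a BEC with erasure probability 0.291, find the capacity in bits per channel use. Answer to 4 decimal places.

0.7090 bits

Binary erasure channel: capacity C = 1 − ε.
C = 1 − 0.291 = 0.7090 bits per channel use.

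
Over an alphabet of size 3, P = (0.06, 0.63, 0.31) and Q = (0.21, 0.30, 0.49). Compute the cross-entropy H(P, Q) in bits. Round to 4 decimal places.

H(P,Q) = −Σ p·log₂ q.
  −0.06·log₂(0.21) = 0.13509
  −0.63·log₂(0.30) = 1.09429
  −0.31·log₂(0.49) = 0.31904
H(P,Q) = 1.5484 bits.

1.5484 bits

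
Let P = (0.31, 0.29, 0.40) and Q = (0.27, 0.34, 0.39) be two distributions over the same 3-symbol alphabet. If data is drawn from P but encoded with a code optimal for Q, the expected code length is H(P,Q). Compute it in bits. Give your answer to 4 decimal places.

1.5803 bits

H(P,Q) = −Σ p·log₂ q.
  −0.31·log₂(0.27) = 0.58558
  −0.29·log₂(0.34) = 0.45135
  −0.40·log₂(0.39) = 0.54338
H(P,Q) = 1.5803 bits.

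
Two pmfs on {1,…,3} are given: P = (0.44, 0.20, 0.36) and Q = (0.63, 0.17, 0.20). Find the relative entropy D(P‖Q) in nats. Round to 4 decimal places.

0.0862 nats

D(P‖Q) = Σ p·ln(p/q).
  0.44·ln(0.44/0.63) = -0.15794
  0.20·ln(0.20/0.17) = 0.03250
  0.36·ln(0.36/0.20) = 0.21160
D(P‖Q) = 0.0862 nats.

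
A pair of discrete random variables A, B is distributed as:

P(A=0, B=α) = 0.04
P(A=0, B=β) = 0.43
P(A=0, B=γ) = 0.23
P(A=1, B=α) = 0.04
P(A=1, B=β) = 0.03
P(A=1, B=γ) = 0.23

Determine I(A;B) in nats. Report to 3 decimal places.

0.126 nats

Marginals: p(A) = (0.7000, 0.3000), p(B) = (0.0800, 0.4600, 0.4600).
I(A;B) = Σ p(x,y)·ln[p(x,y)/(p(x)p(y))].
  (0,α): 0.04·ln(0.7143) = -0.0135
  (0,β): 0.43·ln(1.3354) = 0.1244
  (0,γ): 0.23·ln(0.7143) = -0.0774
  (1,α): 0.04·ln(1.6667) = 0.0204
  (1,β): 0.03·ln(0.2174) = -0.0458
  (1,γ): 0.23·ln(1.6667) = 0.1175
Sum = 0.126 nats.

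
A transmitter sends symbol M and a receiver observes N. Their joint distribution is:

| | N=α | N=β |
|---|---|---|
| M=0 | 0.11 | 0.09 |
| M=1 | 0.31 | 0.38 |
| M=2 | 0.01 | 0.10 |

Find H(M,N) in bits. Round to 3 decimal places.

2.116 bits

H(M,N) = −Σ p(x,y)·log₂ p(x,y) over all 6 cells.
  cell (0,α): −0.11·log₂0.11 = 0.3503
  cell (0,β): −0.09·log₂0.09 = 0.3127
  cell (1,α): −0.31·log₂0.31 = 0.5238
  cell (1,β): −0.38·log₂0.38 = 0.5305
  cell (2,α): −0.01·log₂0.01 = 0.0664
  cell (2,β): −0.10·log₂0.10 = 0.3322
Sum = 2.116 bits.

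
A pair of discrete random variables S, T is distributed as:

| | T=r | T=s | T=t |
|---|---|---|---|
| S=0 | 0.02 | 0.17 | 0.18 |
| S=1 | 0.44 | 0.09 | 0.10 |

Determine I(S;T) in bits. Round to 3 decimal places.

0.327 bits

Marginals: p(S) = (0.3700, 0.6300), p(T) = (0.4600, 0.2600, 0.2800).
I(S;T) = Σ p(x,y)·log₂[p(x,y)/(p(x)p(y))].
  (0,r): 0.02·log₂(0.1175) = -0.0618
  (0,s): 0.17·log₂(1.7672) = 0.1396
  (0,t): 0.18·log₂(1.7375) = 0.1435
  (1,r): 0.44·log₂(1.5183) = 0.2651
  (1,s): 0.09·log₂(0.5495) = -0.0778
  (1,t): 0.10·log₂(0.5669) = -0.0819
Sum = 0.327 bits.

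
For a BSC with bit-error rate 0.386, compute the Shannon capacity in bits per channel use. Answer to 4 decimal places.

0.0378 bits

Binary symmetric channel: C = 1 − h₂(ε) where h₂ is the binary entropy function.
h₂(0.386) = −0.386·log₂0.386 − 0.614·log₂0.614 = 0.9622.
C = 1 − 0.9622 = 0.0378 bits per channel use.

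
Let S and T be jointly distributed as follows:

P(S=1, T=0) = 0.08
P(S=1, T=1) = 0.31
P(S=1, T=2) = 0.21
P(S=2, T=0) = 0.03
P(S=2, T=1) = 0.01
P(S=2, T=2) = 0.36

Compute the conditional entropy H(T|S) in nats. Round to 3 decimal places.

0.739 nats

Chain rule: H(T|S) = H(S,T) − H(S).
Marginals: p(S) = (0.6000, 0.4000), p(T) = (0.1100, 0.3200, 0.5700).
H(S,T) = 1.4119 nats; H(S) = 0.6730 nats.
H(T|S) = 1.4119 − 0.6730 = 0.739 nats.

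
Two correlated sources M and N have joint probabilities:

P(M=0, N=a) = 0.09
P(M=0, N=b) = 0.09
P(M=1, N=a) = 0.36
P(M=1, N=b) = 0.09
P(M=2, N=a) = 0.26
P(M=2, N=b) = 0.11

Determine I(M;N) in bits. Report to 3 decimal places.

Marginals: p(M) = (0.1800, 0.4500, 0.3700), p(N) = (0.7100, 0.2900).
I(M;N) = Σ p(x,y)·log₂[p(x,y)/(p(x)p(y))].
  (0,a): 0.09·log₂(0.7042) = -0.0455
  (0,b): 0.09·log₂(1.7241) = 0.0707
  (1,a): 0.36·log₂(1.1268) = 0.0620
  (1,b): 0.09·log₂(0.6897) = -0.0482
  (2,a): 0.26·log₂(0.9897) = -0.0039
  (2,b): 0.11·log₂(1.0252) = 0.0039
Sum = 0.039 bits.

0.039 bits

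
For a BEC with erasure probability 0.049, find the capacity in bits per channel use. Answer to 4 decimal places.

Binary erasure channel: capacity C = 1 − ε.
C = 1 − 0.049 = 0.9510 bits per channel use.

0.9510 bits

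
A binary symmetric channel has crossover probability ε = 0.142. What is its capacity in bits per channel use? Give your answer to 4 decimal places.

0.4105 bits

Binary symmetric channel: C = 1 − h₂(ε) where h₂ is the binary entropy function.
h₂(0.142) = −0.142·log₂0.142 − 0.858·log₂0.858 = 0.5895.
C = 1 − 0.5895 = 0.4105 bits per channel use.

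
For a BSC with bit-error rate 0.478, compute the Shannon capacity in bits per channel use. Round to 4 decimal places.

0.0014 bits

Binary symmetric channel: C = 1 − h₂(ε) where h₂ is the binary entropy function.
h₂(0.478) = −0.478·log₂0.478 − 0.522·log₂0.522 = 0.9986.
C = 1 − 0.9986 = 0.0014 bits per channel use.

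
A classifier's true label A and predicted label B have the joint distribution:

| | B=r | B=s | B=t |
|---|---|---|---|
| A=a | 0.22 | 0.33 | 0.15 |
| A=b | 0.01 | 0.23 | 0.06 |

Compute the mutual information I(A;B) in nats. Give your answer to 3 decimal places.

0.065 nats

Marginals: p(A) = (0.7000, 0.3000), p(B) = (0.2300, 0.5600, 0.2100).
I(A;B) = Σ p(x,y)·ln[p(x,y)/(p(x)p(y))].
  (a,r): 0.22·ln(1.3665) = 0.0687
  (a,s): 0.33·ln(0.8418) = -0.0568
  (a,t): 0.15·ln(1.0204) = 0.0030
  (b,r): 0.01·ln(0.1449) = -0.0193
  (b,s): 0.23·ln(1.3690) = 0.0722
  (b,t): 0.06·ln(0.9524) = -0.0029
Sum = 0.065 nats.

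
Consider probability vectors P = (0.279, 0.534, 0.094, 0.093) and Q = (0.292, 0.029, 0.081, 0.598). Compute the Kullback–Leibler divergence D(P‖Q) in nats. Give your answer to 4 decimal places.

1.3838 nats

D(P‖Q) = Σ p·ln(p/q).
  0.279·ln(0.279/0.292) = -0.01271
  0.534·ln(0.534/0.029) = 1.55560
  0.094·ln(0.094/0.081) = 0.01399
  0.093·ln(0.093/0.598) = -0.17307
D(P‖Q) = 1.3838 nats.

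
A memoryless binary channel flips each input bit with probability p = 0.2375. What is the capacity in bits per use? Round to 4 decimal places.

Binary symmetric channel: C = 1 − h₂(ε) where h₂ is the binary entropy function.
h₂(0.2375) = −0.2375·log₂0.2375 − 0.7625·log₂0.7625 = 0.7909.
C = 1 − 0.7909 = 0.2091 bits per channel use.

0.2091 bits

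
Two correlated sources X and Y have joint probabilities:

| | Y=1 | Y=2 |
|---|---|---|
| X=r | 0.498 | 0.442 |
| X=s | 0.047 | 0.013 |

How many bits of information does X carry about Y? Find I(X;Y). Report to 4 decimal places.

Marginals: p(X) = (0.9400, 0.0600), p(Y) = (0.5450, 0.4550).
I(X;Y) = Σ p(x,y)·log₂[p(x,y)/(p(x)p(y))].
  (r,1): 0.498·log₂(0.9721) = -0.02034
  (r,2): 0.442·log₂(1.0334) = 0.02097
  (s,1): 0.047·log₂(1.4373) = 0.02460
  (s,2): 0.013·log₂(0.4762) = -0.01392
Sum = 0.0113 bits.

0.0113 bits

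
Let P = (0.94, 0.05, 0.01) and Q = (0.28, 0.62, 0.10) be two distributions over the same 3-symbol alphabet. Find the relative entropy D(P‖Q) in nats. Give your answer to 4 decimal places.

D(P‖Q) = Σ p·ln(p/q).
  0.94·ln(0.94/0.28) = 1.13842
  0.05·ln(0.05/0.62) = -0.12588
  0.01·ln(0.01/0.10) = -0.02303
D(P‖Q) = 0.9895 nats.

0.9895 nats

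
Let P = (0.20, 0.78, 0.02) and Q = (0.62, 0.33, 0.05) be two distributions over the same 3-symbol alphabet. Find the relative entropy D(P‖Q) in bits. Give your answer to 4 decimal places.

D(P‖Q) = Σ p·log₂(p/q).
  0.20·log₂(0.20/0.62) = -0.32645
  0.78·log₂(0.78/0.33) = 0.96799
  0.02·log₂(0.02/0.05) = -0.02644
D(P‖Q) = 0.6151 bits.

0.6151 bits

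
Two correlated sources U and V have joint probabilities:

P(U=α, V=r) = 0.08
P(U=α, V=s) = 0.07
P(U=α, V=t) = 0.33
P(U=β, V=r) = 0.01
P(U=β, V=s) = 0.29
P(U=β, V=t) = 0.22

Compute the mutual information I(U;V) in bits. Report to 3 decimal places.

Marginals: p(U) = (0.4800, 0.5200), p(V) = (0.0900, 0.3600, 0.5500).
I(U;V) = H(U) + H(V) − H(U,V).
H(U) = 0.9988, H(V) = 1.3176, H(U,V) = 2.1528.
I(U;V) = 0.9988 + 1.3176 − 2.1528 = 0.164 bits.

0.164 bits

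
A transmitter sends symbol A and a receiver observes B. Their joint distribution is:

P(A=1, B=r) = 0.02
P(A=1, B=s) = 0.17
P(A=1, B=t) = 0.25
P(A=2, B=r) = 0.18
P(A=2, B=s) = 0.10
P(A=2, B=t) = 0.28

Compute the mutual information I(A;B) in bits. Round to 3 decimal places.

0.110 bits

Marginals: p(A) = (0.4400, 0.5600), p(B) = (0.2000, 0.2700, 0.5300).
I(A;B) = Σ p(x,y)·log₂[p(x,y)/(p(x)p(y))].
  (1,r): 0.02·log₂(0.2273) = -0.0428
  (1,s): 0.17·log₂(1.4310) = 0.0879
  (1,t): 0.25·log₂(1.0720) = 0.0251
  (2,r): 0.18·log₂(1.6071) = 0.1232
  (2,s): 0.10·log₂(0.6614) = -0.0596
  (2,t): 0.28·log₂(0.9434) = -0.0235
Sum = 0.110 bits.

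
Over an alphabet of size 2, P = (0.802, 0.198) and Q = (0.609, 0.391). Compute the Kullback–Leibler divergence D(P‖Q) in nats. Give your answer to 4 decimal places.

0.0861 nats

D(P‖Q) = Σ p·ln(p/q).
  0.802·ln(0.802/0.609) = 0.22078
  0.198·ln(0.198/0.391) = -0.13473
D(P‖Q) = 0.0861 nats.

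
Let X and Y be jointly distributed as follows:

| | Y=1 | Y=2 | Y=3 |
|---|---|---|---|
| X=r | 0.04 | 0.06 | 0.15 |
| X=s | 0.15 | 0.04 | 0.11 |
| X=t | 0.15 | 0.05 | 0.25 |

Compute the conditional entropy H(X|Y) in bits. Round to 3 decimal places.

1.478 bits

Chain rule: H(X|Y) = H(X,Y) − H(Y).
Marginals: p(X) = (0.2500, 0.3000, 0.4500), p(Y) = (0.3400, 0.1500, 0.5100).
H(X,Y) = 2.9131 bits; H(Y) = 1.4351 bits.
H(X|Y) = 2.9131 − 1.4351 = 1.478 bits.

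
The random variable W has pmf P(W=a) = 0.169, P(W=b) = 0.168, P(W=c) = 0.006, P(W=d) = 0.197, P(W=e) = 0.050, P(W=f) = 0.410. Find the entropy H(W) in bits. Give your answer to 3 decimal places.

H(W) = −Σ p·log₂ p.
  −(0.169)·log₂(0.169) = 0.4335
  −(0.168)·log₂(0.168) = 0.4323
  −(0.006)·log₂(0.006) = 0.0443
  −(0.197)·log₂(0.197) = 0.4617
  −(0.050)·log₂(0.050) = 0.2161
  −(0.410)·log₂(0.410) = 0.5274
Sum: 0.4335 + 0.4323 + 0.0443 + 0.4617 + 0.2161 + 0.5274 = 2.115 bits.

2.115 bits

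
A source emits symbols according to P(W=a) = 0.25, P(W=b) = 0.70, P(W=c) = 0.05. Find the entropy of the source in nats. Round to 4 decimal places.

H(W) = −Σ p·ln p.
  −(0.25)·ln(0.25) = 0.34657
  −(0.70)·ln(0.70) = 0.24967
  −(0.05)·ln(0.05) = 0.14979
Sum: 0.34657 + 0.24967 + 0.14979 = 0.7460 nats.

0.7460 nats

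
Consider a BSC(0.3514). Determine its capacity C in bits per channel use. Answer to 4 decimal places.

Binary symmetric channel: C = 1 − h₂(ε) where h₂ is the binary entropy function.
h₂(0.3514) = −0.3514·log₂0.3514 − 0.6486·log₂0.6486 = 0.9353.
C = 1 − 0.9353 = 0.0647 bits per channel use.

0.0647 bits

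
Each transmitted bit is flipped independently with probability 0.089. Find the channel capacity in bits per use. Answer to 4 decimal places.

0.5669 bits

Binary symmetric channel: C = 1 − h₂(ε) where h₂ is the binary entropy function.
h₂(0.089) = −0.089·log₂0.089 − 0.911·log₂0.911 = 0.4331.
C = 1 − 0.4331 = 0.5669 bits per channel use.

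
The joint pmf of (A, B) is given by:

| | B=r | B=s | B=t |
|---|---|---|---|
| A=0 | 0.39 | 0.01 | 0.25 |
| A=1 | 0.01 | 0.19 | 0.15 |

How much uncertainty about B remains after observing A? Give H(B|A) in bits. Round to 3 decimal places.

Marginals: p(A) = (0.6500, 0.3500), p(B) = (0.4000, 0.2000, 0.4000).
H(B|A) = Σ p(A) · H(B|A=·).
  A=0: p=0.6500, H(B|A=0) = 1.0650
  A=1: p=0.3500, H(B|A=1) = 1.1489
Weighted sum = 1.094 bits.

1.094 bits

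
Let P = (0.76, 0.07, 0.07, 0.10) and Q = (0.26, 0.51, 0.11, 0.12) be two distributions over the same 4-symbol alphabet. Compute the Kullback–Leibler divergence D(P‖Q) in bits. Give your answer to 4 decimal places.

0.9036 bits

D(P‖Q) = Σ p·log₂(p/q).
  0.76·log₂(0.76/0.26) = 1.17609
  0.07·log₂(0.07/0.51) = -0.20055
  0.07·log₂(0.07/0.11) = -0.04565
  0.10·log₂(0.10/0.12) = -0.02630
D(P‖Q) = 0.9036 bits.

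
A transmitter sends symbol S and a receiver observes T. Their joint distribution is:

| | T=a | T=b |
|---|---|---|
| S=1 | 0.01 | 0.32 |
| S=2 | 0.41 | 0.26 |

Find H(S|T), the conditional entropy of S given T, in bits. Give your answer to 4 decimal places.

0.6437 bits

Marginals: p(S) = (0.3300, 0.6700), p(T) = (0.4200, 0.5800).
H(S|T) = Σ p(T) · H(S|T=·).
  T=a: p=0.4200, H(S|T=a) = 0.1623
  T=b: p=0.5800, H(S|T=b) = 0.9923
Weighted sum = 0.6437 bits.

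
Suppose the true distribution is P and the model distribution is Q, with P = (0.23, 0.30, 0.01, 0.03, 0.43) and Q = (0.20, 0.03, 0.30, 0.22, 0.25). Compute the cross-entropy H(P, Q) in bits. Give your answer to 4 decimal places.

H(P,Q) = −Σ p·log₂ q.
  −0.23·log₂(0.20) = 0.53404
  −0.30·log₂(0.03) = 1.51767
  −0.01·log₂(0.30) = 0.01737
  −0.03·log₂(0.22) = 0.06553
  −0.43·log₂(0.25) = 0.86000
H(P,Q) = 2.9946 bits.

2.9946 bits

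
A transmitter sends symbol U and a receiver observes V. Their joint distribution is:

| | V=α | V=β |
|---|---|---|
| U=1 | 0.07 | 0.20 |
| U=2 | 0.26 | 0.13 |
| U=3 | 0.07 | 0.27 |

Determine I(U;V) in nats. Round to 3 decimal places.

Marginals: p(U) = (0.2700, 0.3900, 0.3400), p(V) = (0.4000, 0.6000).
I(U;V) = H(U) + H(V) − H(U,V).
H(U) = 1.0875, H(V) = 0.6730, H(U,V) = 1.6632.
I(U;V) = 1.0875 + 0.6730 − 1.6632 = 0.097 nats.

0.097 nats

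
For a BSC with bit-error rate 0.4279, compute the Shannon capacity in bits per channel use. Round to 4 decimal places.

Binary symmetric channel: C = 1 − h₂(ε) where h₂ is the binary entropy function.
h₂(0.4279) = −0.4279·log₂0.4279 − 0.5721·log₂0.5721 = 0.9849.
C = 1 − 0.9849 = 0.0151 bits per channel use.

0.0151 bits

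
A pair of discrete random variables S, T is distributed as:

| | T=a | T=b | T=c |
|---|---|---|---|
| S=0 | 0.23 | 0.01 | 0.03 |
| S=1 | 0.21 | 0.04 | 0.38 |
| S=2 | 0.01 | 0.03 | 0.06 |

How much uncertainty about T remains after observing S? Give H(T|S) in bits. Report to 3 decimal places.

1.094 bits

Chain rule: H(T|S) = H(S,T) − H(S).
Marginals: p(S) = (0.2700, 0.6300, 0.1000), p(T) = (0.4500, 0.0800, 0.4700).
H(S,T) = 2.3566 bits; H(S) = 1.2622 bits.
H(T|S) = 2.3566 − 1.2622 = 1.094 bits.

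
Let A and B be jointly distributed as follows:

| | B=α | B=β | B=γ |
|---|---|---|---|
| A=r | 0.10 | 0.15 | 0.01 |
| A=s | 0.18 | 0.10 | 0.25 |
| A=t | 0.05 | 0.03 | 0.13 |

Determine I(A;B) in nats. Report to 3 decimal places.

0.137 nats

Marginals: p(A) = (0.2600, 0.5300, 0.2100), p(B) = (0.3300, 0.2800, 0.3900).
I(A;B) = H(A) + H(B) − H(A,B).
H(A) = 1.0145, H(B) = 1.0895, H(A,B) = 1.9666.
I(A;B) = 1.0145 + 1.0895 − 1.9666 = 0.137 nats.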